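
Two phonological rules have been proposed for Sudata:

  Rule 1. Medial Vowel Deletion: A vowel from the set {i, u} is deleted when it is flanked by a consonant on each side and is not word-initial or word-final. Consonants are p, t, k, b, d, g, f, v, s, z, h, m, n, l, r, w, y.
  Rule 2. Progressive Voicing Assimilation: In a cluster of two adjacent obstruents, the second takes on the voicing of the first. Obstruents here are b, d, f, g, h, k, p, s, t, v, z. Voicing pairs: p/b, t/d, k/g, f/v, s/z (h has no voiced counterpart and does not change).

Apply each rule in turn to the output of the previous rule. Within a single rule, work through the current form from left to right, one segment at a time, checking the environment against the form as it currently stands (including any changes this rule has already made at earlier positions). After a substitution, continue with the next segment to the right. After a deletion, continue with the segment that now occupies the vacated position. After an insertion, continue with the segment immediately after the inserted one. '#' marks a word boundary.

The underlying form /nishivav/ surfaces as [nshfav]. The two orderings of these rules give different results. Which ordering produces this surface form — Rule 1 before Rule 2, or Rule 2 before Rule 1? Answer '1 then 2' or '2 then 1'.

Order 1 then 2:
  1 Medial Vowel Deletion: [nishivav] → [nshvav]
  2 Progressive Voicing Assimilation: [nshvav] → [nshfav]
  result: [nshfav]
Order 2 then 1:
  2 Progressive Voicing Assimilation: no change — [nishivav]
  1 Medial Vowel Deletion: [nishivav] → [nshvav]
  result: [nshvav]

1 then 2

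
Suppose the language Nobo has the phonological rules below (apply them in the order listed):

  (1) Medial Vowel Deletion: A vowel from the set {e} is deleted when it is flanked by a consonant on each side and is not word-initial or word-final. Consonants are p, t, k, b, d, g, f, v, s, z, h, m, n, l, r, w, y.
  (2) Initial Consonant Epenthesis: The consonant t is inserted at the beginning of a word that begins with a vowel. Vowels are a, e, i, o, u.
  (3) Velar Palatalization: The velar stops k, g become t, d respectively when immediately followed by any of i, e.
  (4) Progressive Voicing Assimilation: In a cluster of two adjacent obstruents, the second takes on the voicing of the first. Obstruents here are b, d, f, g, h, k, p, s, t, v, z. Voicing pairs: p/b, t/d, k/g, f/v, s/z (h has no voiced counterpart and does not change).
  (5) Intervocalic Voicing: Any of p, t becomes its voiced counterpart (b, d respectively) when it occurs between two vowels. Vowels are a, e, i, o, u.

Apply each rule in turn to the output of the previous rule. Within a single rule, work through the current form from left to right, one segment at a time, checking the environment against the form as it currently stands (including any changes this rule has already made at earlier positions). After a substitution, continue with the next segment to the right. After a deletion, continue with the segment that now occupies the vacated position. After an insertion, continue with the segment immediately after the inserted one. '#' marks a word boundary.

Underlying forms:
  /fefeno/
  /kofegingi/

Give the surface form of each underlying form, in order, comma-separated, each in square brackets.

[ffno], [koftindi]

/fefeno/:
  (1) Medial Vowel Deletion: [fefeno] → [ffno]
  (2) Initial Consonant Epenthesis: no change — [ffno]
  (3) Velar Palatalization: no change — [ffno]
  (4) Progressive Voicing Assimilation: no change — [ffno]
  (5) Intervocalic Voicing: no change — [ffno]
/kofegingi/:
  (1) Medial Vowel Deletion: [kofegingi] → [kofgingi]
  (2) Initial Consonant Epenthesis: no change — [kofgingi]
  (3) Velar Palatalization: [kofgingi] → [kofdindi]
  (4) Progressive Voicing Assimilation: [kofdindi] → [koftindi]
  (5) Intervocalic Voicing: no change — [koftindi]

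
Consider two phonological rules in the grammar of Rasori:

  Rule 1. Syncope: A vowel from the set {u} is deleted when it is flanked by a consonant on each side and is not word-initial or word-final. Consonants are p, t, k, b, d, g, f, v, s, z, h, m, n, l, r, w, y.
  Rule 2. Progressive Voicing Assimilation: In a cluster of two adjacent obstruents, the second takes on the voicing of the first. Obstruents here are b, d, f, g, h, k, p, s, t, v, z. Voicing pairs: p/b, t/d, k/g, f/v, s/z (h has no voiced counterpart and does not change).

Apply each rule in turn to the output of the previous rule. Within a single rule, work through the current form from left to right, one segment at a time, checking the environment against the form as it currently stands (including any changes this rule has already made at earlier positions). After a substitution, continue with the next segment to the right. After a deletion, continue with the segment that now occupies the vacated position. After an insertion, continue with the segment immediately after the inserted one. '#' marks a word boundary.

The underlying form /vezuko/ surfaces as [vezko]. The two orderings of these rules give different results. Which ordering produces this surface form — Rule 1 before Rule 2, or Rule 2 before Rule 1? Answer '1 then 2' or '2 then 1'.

2 then 1

Order 1 then 2:
  1 Syncope: [vezuko] → [vezko]
  2 Progressive Voicing Assimilation: [vezko] → [vezgo]
  result: [vezgo]
Order 2 then 1:
  2 Progressive Voicing Assimilation: no change — [vezuko]
  1 Syncope: [vezuko] → [vezko]
  result: [vezko]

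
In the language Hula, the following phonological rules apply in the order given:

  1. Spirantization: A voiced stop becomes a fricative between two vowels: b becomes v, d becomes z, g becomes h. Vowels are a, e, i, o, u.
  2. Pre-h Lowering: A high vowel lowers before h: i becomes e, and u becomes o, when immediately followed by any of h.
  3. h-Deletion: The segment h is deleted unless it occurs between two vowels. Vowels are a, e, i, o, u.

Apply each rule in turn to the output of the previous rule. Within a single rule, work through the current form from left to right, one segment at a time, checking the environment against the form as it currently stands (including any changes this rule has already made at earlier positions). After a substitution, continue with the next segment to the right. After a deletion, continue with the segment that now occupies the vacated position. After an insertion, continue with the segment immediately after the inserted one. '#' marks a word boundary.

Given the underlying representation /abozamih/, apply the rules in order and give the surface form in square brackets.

1 Spirantization: [abozamih] → [avozamih]
2 Pre-h Lowering: [avozamih] → [avozameh]
3 h-Deletion: [avozameh] → [avozame]

[avozame]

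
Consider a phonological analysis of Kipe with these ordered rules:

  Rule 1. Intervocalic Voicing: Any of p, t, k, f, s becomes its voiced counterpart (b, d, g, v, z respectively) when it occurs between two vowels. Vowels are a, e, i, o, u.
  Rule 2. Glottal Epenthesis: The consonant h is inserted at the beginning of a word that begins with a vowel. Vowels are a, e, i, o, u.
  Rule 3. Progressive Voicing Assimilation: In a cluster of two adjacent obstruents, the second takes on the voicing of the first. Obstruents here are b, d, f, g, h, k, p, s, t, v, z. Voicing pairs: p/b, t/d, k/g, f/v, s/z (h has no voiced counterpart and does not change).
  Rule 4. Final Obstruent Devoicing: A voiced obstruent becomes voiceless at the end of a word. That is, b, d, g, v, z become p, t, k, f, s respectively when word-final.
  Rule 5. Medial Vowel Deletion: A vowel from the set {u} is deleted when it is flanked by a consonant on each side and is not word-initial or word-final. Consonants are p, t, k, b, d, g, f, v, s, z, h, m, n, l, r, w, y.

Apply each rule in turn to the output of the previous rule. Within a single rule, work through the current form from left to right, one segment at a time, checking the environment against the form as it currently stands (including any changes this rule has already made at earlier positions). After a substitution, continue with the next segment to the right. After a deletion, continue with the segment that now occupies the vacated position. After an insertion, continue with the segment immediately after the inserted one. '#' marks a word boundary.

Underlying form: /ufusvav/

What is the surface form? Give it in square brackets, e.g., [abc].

[hvsfaf]

Rule 1 Intervocalic Voicing: [ufusvav] → [uvusvav]
Rule 2 Glottal Epenthesis: [uvusvav] → [huvusvav]
Rule 3 Progressive Voicing Assimilation: [huvusvav] → [huvusfav]
Rule 4 Final Obstruent Devoicing: [huvusfav] → [huvusfaf]
Rule 5 Medial Vowel Deletion: [huvusfaf] → [hvsfaf]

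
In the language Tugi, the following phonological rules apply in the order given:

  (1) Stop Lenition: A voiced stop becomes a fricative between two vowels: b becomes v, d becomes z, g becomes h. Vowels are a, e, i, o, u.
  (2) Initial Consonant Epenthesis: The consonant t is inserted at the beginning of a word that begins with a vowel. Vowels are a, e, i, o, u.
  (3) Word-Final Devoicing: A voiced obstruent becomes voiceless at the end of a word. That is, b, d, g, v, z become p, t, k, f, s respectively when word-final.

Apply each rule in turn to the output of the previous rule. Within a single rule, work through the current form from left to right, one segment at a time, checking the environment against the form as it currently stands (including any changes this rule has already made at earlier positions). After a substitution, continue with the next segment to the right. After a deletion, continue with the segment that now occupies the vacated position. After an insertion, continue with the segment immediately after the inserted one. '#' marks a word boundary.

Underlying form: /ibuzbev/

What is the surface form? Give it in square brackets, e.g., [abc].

[tivuzbef]

(1) Stop Lenition: [ibuzbev] → [ivuzbev]
(2) Initial Consonant Epenthesis: [ivuzbev] → [tivuzbev]
(3) Word-Final Devoicing: [tivuzbev] → [tivuzbef]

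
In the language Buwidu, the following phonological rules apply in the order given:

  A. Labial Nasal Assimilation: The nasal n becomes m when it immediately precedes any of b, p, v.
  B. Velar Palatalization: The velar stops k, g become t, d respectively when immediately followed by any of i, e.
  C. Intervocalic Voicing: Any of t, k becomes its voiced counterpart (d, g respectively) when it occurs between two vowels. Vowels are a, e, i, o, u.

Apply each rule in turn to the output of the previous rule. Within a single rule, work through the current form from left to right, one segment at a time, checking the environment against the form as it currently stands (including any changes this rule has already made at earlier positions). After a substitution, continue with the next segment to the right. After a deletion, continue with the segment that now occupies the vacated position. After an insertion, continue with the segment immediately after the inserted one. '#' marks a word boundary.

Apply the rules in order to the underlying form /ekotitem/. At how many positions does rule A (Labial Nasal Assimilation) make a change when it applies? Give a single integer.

A Labial Nasal Assimilation: no change — [ekotitem]
B Velar Palatalization: no change — [ekotitem]
C Intervocalic Voicing: [ekotitem] → [egodidem]
Rule A changed 0 position(s).

0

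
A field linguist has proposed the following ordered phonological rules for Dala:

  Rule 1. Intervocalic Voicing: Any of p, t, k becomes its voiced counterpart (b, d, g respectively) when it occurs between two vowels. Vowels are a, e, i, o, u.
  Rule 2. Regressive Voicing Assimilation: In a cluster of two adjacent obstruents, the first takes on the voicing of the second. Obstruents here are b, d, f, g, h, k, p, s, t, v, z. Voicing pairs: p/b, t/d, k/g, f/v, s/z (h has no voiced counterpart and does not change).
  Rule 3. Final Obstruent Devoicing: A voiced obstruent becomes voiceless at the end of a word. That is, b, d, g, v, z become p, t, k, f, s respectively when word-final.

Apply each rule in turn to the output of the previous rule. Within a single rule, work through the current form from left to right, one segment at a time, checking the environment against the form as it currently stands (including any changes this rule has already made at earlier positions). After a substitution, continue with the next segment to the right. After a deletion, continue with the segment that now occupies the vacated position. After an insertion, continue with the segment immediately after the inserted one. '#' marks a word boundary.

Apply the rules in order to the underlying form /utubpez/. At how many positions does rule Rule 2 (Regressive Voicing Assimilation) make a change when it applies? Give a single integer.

Rule 1 Intervocalic Voicing: [utubpez] → [udubpez]
Rule 2 Regressive Voicing Assimilation: [udubpez] → [uduppez]
Rule 3 Final Obstruent Devoicing: [uduppez] → [uduppes]
Rule Rule 2 changed 1 position(s).

1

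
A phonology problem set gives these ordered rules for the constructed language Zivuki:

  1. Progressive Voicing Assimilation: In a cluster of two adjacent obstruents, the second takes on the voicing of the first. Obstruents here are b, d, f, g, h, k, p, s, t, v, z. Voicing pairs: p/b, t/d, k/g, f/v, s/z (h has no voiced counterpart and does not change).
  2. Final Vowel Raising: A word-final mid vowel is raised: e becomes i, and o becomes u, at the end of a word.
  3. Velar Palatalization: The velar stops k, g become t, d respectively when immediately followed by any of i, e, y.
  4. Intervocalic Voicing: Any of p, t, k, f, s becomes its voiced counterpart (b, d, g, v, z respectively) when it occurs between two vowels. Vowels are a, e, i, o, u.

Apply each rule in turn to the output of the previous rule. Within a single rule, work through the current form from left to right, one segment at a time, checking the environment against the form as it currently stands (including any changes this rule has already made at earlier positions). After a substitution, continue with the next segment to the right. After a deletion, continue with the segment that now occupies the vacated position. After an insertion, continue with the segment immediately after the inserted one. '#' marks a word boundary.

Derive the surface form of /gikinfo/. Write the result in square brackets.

[didinfu]

1 Progressive Voicing Assimilation: no change — [gikinfo]
2 Final Vowel Raising: [gikinfo] → [gikinfu]
3 Velar Palatalization: [gikinfu] → [ditinfu]
4 Intervocalic Voicing: [ditinfu] → [didinfu]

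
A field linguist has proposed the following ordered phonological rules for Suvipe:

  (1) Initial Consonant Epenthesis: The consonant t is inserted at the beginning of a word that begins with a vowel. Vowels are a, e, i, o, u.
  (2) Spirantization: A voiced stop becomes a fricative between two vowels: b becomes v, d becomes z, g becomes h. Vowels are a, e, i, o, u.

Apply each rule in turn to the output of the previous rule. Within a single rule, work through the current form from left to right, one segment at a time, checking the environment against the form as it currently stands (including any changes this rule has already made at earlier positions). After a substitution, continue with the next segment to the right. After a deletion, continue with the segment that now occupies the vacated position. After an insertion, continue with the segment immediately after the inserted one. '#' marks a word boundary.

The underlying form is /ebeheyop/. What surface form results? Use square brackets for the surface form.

(1) Initial Consonant Epenthesis: [ebeheyop] → [tebeheyop]
(2) Spirantization: [tebeheyop] → [teveheyop]

[teveheyop]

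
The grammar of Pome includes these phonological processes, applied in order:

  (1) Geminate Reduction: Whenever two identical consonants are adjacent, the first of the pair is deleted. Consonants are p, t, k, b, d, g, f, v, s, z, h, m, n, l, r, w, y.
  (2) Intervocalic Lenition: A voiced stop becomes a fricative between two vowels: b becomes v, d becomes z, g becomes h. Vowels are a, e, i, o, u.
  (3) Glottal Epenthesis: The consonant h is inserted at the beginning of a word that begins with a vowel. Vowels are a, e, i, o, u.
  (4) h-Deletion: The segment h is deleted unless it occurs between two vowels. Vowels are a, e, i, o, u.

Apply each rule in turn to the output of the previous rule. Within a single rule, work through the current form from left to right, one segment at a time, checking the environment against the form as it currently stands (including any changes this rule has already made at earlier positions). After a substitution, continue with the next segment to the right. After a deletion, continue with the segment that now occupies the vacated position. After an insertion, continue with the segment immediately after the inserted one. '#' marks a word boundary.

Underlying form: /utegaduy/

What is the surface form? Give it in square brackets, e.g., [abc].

[utehazuy]

(1) Geminate Reduction: no change — [utegaduy]
(2) Intervocalic Lenition: [utegaduy] → [utehazuy]
(3) Glottal Epenthesis: [utehazuy] → [hutehazuy]
(4) h-Deletion: [hutehazuy] → [utehazuy]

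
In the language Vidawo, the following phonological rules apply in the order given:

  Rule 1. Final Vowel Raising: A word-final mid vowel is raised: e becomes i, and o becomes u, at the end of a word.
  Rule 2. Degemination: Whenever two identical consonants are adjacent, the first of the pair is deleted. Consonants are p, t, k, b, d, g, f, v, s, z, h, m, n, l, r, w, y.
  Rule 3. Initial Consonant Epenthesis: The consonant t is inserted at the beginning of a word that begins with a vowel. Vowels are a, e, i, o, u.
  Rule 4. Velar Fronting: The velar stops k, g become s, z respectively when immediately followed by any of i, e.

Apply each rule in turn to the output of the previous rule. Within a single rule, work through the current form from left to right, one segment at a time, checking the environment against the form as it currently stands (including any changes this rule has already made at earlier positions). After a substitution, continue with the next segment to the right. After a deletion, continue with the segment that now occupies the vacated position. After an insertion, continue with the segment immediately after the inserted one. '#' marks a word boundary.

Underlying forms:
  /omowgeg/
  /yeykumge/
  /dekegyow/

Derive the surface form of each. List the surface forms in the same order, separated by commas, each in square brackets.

/omowgeg/:
  Rule 1 Final Vowel Raising: no change — [omowgeg]
  Rule 2 Degemination: no change — [omowgeg]
  Rule 3 Initial Consonant Epenthesis: [omowgeg] → [tomowgeg]
  Rule 4 Velar Fronting: [tomowgeg] → [tomowzeg]
/yeykumge/:
  Rule 1 Final Vowel Raising: [yeykumge] → [yeykumgi]
  Rule 2 Degemination: no change — [yeykumgi]
  Rule 3 Initial Consonant Epenthesis: no change — [yeykumgi]
  Rule 4 Velar Fronting: [yeykumgi] → [yeykumzi]
/dekegyow/:
  Rule 1 Final Vowel Raising: no change — [dekegyow]
  Rule 2 Degemination: no change — [dekegyow]
  Rule 3 Initial Consonant Epenthesis: no change — [dekegyow]
  Rule 4 Velar Fronting: [dekegyow] → [desegyow]

[tomowzeg], [yeykumzi], [desegyow]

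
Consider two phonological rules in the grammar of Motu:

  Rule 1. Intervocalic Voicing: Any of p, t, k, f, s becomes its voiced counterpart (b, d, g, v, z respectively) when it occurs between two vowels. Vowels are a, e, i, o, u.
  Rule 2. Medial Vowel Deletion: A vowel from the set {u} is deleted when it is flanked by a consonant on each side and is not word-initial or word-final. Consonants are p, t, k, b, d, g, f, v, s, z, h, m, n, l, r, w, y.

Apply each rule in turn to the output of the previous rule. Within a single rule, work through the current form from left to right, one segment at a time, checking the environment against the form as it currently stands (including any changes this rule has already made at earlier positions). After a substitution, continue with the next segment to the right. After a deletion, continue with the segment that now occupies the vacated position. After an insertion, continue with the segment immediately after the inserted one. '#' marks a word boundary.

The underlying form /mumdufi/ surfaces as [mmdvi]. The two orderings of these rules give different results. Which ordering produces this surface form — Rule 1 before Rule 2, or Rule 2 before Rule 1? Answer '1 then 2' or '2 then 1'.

Order 1 then 2:
  1 Intervocalic Voicing: [mumdufi] → [mumduvi]
  2 Medial Vowel Deletion: [mumduvi] → [mmdvi]
  result: [mmdvi]
Order 2 then 1:
  2 Medial Vowel Deletion: [mumdufi] → [mmdfi]
  1 Intervocalic Voicing: no change — [mmdfi]
  result: [mmdfi]

1 then 2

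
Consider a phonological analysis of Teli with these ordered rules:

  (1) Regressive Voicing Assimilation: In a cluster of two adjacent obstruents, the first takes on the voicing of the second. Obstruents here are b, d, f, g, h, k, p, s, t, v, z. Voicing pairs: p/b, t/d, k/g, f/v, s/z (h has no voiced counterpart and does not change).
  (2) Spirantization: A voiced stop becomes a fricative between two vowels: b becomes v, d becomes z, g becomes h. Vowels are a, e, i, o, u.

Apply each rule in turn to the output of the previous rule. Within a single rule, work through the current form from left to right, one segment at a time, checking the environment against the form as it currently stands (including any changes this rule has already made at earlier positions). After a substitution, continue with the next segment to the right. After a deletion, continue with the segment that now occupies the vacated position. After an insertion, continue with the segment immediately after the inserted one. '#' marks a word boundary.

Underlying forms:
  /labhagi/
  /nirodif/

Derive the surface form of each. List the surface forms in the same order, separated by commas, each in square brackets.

[laphahi], [nirozif]

/labhagi/:
  (1) Regressive Voicing Assimilation: [labhagi] → [laphagi]
  (2) Spirantization: [laphagi] → [laphahi]
/nirodif/:
  (1) Regressive Voicing Assimilation: no change — [nirodif]
  (2) Spirantization: [nirodif] → [nirozif]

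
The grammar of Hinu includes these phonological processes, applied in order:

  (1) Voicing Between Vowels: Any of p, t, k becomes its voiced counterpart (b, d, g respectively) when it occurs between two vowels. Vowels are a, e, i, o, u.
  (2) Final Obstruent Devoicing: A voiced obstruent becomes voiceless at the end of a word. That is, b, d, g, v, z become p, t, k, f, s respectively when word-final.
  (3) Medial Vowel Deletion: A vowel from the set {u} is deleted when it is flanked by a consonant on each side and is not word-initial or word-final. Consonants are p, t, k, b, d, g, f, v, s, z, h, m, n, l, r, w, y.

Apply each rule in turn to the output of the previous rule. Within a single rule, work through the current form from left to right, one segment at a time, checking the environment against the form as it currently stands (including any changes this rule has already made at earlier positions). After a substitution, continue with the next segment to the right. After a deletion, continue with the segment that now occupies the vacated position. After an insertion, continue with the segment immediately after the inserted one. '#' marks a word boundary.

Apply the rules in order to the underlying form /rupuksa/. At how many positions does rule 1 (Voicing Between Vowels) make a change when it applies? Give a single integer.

(1) Voicing Between Vowels: [rupuksa] → [rubuksa]
(2) Final Obstruent Devoicing: no change — [rubuksa]
(3) Medial Vowel Deletion: [rubuksa] → [rbksa]
Rule 1 changed 1 position(s).

1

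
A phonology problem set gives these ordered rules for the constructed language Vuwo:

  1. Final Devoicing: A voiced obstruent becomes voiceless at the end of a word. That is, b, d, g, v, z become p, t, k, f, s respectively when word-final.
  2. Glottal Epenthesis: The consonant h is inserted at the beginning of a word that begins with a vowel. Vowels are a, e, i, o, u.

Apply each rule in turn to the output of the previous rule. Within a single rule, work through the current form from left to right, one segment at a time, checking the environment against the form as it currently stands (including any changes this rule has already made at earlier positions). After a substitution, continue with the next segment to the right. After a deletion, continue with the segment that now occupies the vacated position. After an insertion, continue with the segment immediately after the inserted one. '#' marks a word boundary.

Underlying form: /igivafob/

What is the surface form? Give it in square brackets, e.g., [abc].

1 Final Devoicing: [igivafob] → [igivafop]
2 Glottal Epenthesis: [igivafop] → [higivafop]

[higivafop]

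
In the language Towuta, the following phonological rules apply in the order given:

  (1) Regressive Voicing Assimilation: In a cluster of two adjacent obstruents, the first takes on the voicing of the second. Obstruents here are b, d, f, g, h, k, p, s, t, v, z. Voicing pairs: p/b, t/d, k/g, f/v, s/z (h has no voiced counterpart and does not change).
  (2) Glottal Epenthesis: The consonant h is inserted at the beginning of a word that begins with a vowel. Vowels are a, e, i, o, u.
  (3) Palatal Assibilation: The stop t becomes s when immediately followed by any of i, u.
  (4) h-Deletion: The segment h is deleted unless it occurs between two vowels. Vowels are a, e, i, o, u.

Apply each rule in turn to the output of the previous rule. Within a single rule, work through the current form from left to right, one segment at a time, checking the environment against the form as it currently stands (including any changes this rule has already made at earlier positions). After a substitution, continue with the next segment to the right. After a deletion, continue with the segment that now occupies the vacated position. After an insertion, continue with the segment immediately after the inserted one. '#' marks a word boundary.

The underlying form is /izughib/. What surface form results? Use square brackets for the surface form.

(1) Regressive Voicing Assimilation: [izughib] → [izukhib]
(2) Glottal Epenthesis: [izukhib] → [hizukhib]
(3) Palatal Assibilation: no change — [hizukhib]
(4) h-Deletion: [hizukhib] → [izukib]

[izukib]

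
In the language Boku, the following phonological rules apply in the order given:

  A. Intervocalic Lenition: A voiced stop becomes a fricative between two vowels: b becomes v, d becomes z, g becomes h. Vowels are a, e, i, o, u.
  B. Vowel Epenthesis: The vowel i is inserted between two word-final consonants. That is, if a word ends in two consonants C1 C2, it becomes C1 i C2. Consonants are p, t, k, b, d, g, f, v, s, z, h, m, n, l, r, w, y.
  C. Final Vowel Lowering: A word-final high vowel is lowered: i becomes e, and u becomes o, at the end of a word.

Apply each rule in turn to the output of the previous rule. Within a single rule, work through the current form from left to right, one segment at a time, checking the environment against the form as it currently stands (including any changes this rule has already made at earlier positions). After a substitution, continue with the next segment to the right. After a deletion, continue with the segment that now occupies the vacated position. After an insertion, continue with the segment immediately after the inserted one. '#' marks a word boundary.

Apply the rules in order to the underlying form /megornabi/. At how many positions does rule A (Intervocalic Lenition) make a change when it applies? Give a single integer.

A Intervocalic Lenition: [megornabi] → [mehornavi]
B Vowel Epenthesis: no change — [mehornavi]
C Final Vowel Lowering: [mehornavi] → [mehornave]
Rule A changed 2 position(s).

2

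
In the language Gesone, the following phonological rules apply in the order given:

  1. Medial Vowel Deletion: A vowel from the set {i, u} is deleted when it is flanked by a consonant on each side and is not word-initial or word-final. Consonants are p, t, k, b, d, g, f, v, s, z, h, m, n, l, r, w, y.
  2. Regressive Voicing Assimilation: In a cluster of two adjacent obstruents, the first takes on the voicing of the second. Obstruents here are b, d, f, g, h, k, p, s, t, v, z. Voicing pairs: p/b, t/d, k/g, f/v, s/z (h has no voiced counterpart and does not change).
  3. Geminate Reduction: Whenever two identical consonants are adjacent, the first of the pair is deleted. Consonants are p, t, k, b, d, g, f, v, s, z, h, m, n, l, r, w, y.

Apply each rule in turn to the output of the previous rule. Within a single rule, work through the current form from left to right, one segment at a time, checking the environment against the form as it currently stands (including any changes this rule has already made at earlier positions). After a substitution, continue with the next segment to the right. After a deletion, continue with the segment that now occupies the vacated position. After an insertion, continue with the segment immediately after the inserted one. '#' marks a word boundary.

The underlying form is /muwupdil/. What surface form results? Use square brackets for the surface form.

1 Medial Vowel Deletion: [muwupdil] → [mwpdl]
2 Regressive Voicing Assimilation: [mwpdl] → [mwbdl]
3 Geminate Reduction: no change — [mwbdl]

[mwbdl]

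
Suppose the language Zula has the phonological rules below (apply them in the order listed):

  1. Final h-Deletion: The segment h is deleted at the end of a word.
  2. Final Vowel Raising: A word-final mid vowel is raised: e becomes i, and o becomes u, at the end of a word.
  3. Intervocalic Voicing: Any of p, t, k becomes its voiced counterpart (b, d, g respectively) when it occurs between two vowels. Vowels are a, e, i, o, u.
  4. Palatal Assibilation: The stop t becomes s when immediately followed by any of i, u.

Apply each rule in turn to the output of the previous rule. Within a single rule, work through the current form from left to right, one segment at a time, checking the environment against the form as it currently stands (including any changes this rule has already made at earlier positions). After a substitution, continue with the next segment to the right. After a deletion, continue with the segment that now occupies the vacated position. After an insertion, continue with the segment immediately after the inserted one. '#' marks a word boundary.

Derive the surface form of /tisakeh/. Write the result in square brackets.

1 Final h-Deletion: [tisakeh] → [tisake]
2 Final Vowel Raising: [tisake] → [tisaki]
3 Intervocalic Voicing: [tisaki] → [tisagi]
4 Palatal Assibilation: [tisagi] → [sisagi]

[sisagi]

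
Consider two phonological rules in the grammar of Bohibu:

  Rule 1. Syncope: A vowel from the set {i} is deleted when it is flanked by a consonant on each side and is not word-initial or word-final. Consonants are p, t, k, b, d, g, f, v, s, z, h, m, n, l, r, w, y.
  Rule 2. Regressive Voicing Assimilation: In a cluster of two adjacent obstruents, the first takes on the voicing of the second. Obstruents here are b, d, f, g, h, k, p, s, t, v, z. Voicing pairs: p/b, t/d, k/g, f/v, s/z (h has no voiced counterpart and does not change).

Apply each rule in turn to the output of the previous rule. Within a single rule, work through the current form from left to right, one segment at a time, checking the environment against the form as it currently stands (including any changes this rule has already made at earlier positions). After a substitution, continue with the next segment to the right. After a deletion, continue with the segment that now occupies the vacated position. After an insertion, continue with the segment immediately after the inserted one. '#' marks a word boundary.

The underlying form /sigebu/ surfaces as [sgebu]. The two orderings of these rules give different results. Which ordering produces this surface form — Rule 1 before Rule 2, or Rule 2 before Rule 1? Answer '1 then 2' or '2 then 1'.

2 then 1

Order 1 then 2:
  1 Syncope: [sigebu] → [sgebu]
  2 Regressive Voicing Assimilation: [sgebu] → [zgebu]
  result: [zgebu]
Order 2 then 1:
  2 Regressive Voicing Assimilation: no change — [sigebu]
  1 Syncope: [sigebu] → [sgebu]
  result: [sgebu]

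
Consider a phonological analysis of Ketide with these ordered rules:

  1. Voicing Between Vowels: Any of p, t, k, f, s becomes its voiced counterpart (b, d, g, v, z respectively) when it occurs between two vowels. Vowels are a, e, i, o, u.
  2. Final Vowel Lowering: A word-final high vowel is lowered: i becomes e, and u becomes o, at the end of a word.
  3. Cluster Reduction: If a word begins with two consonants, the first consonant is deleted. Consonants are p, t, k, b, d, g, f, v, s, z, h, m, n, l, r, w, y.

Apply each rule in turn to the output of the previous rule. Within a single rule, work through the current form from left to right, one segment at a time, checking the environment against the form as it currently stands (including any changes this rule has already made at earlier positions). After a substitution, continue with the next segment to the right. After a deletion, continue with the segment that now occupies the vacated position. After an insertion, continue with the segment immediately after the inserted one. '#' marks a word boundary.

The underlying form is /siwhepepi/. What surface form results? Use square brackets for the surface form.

[siwhebebe]

1 Voicing Between Vowels: [siwhepepi] → [siwhebebi]
2 Final Vowel Lowering: [siwhebebi] → [siwhebebe]
3 Cluster Reduction: no change — [siwhebebe]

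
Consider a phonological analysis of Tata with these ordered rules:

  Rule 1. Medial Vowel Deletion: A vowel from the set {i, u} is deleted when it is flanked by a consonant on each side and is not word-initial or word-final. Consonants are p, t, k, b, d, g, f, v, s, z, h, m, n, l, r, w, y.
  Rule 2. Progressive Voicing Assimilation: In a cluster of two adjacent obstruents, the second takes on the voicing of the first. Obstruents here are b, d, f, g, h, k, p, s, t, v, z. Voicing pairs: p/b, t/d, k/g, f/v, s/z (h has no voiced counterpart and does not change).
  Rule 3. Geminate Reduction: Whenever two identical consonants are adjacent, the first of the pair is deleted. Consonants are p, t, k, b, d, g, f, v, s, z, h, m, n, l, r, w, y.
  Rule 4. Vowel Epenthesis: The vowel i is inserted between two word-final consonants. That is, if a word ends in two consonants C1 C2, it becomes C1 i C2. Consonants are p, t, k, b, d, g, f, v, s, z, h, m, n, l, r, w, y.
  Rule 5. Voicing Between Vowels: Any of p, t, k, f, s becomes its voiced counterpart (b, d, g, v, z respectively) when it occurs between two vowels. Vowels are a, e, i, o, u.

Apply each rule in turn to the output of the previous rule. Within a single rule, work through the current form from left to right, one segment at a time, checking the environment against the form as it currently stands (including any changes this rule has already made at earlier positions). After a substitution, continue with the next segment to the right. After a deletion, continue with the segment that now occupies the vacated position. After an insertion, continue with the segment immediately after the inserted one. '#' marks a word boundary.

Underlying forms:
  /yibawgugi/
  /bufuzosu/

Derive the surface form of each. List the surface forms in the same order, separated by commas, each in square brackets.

/yibawgugi/:
  Rule 1 Medial Vowel Deletion: [yibawgugi] → [ybawggi]
  Rule 2 Progressive Voicing Assimilation: no change — [ybawggi]
  Rule 3 Geminate Reduction: [ybawggi] → [ybawgi]
  Rule 4 Vowel Epenthesis: no change — [ybawgi]
  Rule 5 Voicing Between Vowels: no change — [ybawgi]
/bufuzosu/:
  Rule 1 Medial Vowel Deletion: [bufuzosu] → [bfzosu]
  Rule 2 Progressive Voicing Assimilation: [bfzosu] → [bvzosu]
  Rule 3 Geminate Reduction: no change — [bvzosu]
  Rule 4 Vowel Epenthesis: no change — [bvzosu]
  Rule 5 Voicing Between Vowels: [bvzosu] → [bvzozu]

[ybawgi], [bvzozu]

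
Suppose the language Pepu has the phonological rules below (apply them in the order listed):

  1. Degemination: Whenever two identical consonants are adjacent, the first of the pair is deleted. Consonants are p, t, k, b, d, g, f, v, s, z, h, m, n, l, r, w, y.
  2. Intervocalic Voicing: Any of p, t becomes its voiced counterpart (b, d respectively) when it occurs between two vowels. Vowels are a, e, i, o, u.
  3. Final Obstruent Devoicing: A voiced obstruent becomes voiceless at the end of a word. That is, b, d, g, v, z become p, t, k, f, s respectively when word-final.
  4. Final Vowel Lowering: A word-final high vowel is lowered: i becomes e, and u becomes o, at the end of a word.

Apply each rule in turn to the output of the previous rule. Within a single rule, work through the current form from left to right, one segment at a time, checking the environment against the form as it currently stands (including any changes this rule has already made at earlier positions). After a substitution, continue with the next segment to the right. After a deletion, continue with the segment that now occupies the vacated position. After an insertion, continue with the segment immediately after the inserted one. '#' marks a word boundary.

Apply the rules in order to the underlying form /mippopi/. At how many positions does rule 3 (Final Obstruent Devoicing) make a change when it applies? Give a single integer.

1 Degemination: [mippopi] → [mipopi]
2 Intervocalic Voicing: [mipopi] → [mibobi]
3 Final Obstruent Devoicing: no change — [mibobi]
4 Final Vowel Lowering: [mibobi] → [mibobe]
Rule 3 changed 0 position(s).

0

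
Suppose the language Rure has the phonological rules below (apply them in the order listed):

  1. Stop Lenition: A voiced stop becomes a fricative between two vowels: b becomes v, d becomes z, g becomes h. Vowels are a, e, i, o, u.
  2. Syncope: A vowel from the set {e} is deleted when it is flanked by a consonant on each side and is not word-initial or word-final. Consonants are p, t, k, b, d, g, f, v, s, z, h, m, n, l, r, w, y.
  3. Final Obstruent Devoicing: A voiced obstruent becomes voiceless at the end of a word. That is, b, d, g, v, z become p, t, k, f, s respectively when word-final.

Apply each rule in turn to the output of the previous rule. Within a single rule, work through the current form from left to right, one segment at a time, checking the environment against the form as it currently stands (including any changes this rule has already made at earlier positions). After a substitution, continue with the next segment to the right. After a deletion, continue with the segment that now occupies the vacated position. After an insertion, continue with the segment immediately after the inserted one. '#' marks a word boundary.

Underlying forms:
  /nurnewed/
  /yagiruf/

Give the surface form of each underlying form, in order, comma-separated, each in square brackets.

/nurnewed/:
  1 Stop Lenition: no change — [nurnewed]
  2 Syncope: [nurnewed] → [nurnwd]
  3 Final Obstruent Devoicing: [nurnwd] → [nurnwt]
/yagiruf/:
  1 Stop Lenition: [yagiruf] → [yahiruf]
  2 Syncope: no change — [yahiruf]
  3 Final Obstruent Devoicing: no change — [yahiruf]

[nurnwt], [yahiruf]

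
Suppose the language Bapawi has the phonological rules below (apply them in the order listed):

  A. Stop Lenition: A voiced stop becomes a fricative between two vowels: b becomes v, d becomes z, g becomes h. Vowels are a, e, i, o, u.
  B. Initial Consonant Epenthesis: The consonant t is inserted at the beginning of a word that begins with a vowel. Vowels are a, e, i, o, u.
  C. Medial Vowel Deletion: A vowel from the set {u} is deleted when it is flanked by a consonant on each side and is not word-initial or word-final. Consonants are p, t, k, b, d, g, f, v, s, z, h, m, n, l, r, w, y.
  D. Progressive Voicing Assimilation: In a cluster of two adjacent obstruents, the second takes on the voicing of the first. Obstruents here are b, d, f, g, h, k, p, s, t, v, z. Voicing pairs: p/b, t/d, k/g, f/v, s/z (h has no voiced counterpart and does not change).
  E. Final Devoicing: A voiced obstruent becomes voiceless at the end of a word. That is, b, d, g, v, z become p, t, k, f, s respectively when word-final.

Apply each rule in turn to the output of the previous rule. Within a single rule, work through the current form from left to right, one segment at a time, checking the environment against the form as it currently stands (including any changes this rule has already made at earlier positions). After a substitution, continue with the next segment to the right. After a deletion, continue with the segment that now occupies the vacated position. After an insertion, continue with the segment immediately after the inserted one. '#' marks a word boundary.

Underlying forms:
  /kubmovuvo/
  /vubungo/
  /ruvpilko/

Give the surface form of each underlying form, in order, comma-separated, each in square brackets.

/kubmovuvo/:
  A Stop Lenition: no change — [kubmovuvo]
  B Initial Consonant Epenthesis: no change — [kubmovuvo]
  C Medial Vowel Deletion: [kubmovuvo] → [kbmovvo]
  D Progressive Voicing Assimilation: [kbmovvo] → [kpmovvo]
  E Final Devoicing: no change — [kpmovvo]
/vubungo/:
  A Stop Lenition: [vubungo] → [vuvungo]
  B Initial Consonant Epenthesis: no change — [vuvungo]
  C Medial Vowel Deletion: [vuvungo] → [vvngo]
  D Progressive Voicing Assimilation: no change — [vvngo]
  E Final Devoicing: no change — [vvngo]
/ruvpilko/:
  A Stop Lenition: no change — [ruvpilko]
  B Initial Consonant Epenthesis: no change — [ruvpilko]
  C Medial Vowel Deletion: [ruvpilko] → [rvpilko]
  D Progressive Voicing Assimilation: [rvpilko] → [rvbilko]
  E Final Devoicing: no change — [rvbilko]

[kpmovvo], [vvngo], [rvbilko]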